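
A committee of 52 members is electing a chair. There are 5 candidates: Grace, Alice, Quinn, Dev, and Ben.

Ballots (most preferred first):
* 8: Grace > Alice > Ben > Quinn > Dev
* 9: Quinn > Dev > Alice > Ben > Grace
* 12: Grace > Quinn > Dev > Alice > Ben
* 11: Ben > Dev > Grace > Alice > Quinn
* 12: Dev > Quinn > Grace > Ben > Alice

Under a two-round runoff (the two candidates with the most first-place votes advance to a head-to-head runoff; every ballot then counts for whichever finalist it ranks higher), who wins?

Round 1 first-place votes: Grace 20, Alice 0, Quinn 9, Dev 12, Ben 11. Grace and Dev advance.
Runoff: Grace is ranked above Dev on 20 ballots, Dev above Grace on 32.

Dev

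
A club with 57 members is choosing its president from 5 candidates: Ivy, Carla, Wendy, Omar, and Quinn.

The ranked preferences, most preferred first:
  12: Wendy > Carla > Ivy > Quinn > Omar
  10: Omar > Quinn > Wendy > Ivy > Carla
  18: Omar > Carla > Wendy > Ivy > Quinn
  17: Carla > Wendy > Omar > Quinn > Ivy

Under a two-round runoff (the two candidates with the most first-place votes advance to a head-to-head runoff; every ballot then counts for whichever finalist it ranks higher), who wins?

Round 1 first-place votes: Ivy 0, Carla 17, Wendy 12, Omar 28, Quinn 0. Omar and Carla advance.
Runoff: Omar is ranked above Carla on 28 ballots, Carla above Omar on 29.

Carla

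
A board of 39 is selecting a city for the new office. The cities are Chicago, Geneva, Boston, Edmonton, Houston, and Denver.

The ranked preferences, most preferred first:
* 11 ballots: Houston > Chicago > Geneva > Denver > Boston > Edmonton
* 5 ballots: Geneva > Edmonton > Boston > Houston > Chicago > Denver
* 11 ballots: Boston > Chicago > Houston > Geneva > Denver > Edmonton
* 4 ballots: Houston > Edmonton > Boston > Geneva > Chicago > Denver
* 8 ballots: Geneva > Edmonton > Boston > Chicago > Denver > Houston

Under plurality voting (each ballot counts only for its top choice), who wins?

Houston

First-place votes: Chicago 0, Geneva 13, Boston 11, Edmonton 0, Houston 15, Denver 0.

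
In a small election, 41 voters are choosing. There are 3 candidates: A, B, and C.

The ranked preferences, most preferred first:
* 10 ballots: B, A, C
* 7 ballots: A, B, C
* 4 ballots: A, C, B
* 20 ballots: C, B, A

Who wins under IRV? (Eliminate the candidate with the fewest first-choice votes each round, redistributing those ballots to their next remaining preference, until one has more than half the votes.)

Round 1: A 11, B 10, C 20. B eliminated.
Round 2: A 21, C 20. A has a majority (≥21).

A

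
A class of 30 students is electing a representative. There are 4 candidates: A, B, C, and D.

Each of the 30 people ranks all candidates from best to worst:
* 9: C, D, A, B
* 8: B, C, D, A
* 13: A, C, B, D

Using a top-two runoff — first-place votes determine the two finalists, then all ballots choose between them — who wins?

Round 1 first-place votes: A 13, B 8, C 9, D 0. A and C advance.
Runoff: A is ranked above C on 13 ballots, C above A on 17.

C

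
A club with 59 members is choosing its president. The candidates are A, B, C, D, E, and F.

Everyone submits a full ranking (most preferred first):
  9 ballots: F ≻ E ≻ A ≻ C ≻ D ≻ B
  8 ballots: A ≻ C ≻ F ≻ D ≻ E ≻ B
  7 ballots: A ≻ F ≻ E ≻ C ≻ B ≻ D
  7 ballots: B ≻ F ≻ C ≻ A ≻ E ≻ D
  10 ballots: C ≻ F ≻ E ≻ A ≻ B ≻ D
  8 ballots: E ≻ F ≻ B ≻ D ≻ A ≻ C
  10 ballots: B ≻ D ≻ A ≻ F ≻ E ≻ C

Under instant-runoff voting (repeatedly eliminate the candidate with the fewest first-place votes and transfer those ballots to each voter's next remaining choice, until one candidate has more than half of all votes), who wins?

F

Round 1: A 15, B 17, C 10, D 0, E 8, F 9. D eliminated.
Round 2: A 15, B 17, C 10, E 8, F 9. E eliminated.
Round 3: A 15, B 17, C 10, F 17. C eliminated.
Round 4: A 15, B 17, F 27. A eliminated.
Round 5: B 17, F 42. F has a majority (≥30).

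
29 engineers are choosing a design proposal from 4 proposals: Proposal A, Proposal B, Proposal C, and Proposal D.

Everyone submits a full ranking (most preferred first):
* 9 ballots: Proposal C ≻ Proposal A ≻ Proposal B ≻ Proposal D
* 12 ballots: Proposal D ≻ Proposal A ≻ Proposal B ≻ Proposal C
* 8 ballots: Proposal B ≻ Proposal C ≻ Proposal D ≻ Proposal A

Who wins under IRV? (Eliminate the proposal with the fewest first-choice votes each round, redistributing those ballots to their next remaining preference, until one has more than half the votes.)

Round 1: Proposal A 0, Proposal B 8, Proposal C 9, Proposal D 12. Proposal A eliminated.
Round 2: Proposal B 8, Proposal C 9, Proposal D 12. Proposal B eliminated.
Round 3: Proposal C 17, Proposal D 12. Proposal C has a majority (≥15).

Proposal C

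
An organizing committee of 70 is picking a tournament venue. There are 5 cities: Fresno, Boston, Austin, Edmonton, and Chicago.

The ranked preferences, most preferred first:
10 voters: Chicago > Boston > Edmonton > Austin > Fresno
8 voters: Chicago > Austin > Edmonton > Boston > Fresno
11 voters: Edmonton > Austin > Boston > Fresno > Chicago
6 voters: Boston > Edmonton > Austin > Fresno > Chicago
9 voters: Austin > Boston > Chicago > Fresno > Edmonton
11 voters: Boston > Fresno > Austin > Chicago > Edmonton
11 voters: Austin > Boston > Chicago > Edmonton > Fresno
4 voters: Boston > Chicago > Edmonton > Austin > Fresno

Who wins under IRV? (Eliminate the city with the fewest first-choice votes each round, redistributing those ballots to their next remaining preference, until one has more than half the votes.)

Austin

Round 1: Fresno 0, Boston 21, Austin 20, Edmonton 11, Chicago 18. Fresno eliminated.
Round 2: Boston 21, Austin 20, Edmonton 11, Chicago 18. Edmonton eliminated.
Round 3: Boston 21, Austin 31, Chicago 18. Chicago eliminated.
Round 4: Boston 31, Austin 39. Austin has a majority (≥36).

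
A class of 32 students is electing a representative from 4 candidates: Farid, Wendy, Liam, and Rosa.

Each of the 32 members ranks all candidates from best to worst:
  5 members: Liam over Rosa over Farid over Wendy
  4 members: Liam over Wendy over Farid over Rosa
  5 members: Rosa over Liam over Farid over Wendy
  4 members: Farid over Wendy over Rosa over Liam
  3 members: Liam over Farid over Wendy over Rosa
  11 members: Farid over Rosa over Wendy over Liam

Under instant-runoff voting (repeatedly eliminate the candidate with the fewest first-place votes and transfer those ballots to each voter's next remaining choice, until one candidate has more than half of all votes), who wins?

Round 1: Farid 15, Wendy 0, Liam 12, Rosa 5. Wendy eliminated.
Round 2: Farid 15, Liam 12, Rosa 5. Rosa eliminated.
Round 3: Farid 15, Liam 17. Liam has a majority (≥17).

Liam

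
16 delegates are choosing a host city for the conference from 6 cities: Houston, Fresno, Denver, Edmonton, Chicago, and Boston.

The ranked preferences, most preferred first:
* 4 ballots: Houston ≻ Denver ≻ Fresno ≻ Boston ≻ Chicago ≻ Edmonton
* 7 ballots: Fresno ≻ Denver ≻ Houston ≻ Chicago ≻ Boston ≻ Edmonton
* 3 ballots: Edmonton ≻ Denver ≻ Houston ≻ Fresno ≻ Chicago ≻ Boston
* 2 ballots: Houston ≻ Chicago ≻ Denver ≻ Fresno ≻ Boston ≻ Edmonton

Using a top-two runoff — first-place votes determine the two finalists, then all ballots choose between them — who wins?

Houston

Round 1 first-place votes: Houston 6, Fresno 7, Denver 0, Edmonton 3, Chicago 0, Boston 0. Fresno and Houston advance.
Runoff: Fresno is ranked above Houston on 7 ballots, Houston above Fresno on 9.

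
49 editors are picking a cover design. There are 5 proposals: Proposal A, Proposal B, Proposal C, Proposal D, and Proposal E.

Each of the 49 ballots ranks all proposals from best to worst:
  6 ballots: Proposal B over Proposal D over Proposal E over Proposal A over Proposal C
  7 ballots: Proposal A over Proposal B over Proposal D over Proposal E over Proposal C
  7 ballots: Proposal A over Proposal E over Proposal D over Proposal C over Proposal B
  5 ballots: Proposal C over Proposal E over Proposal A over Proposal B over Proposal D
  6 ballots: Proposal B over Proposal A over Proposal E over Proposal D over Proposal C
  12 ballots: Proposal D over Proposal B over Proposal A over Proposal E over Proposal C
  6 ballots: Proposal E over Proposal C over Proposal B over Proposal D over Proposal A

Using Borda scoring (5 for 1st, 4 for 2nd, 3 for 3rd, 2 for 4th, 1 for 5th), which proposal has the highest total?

Proposal B

Proposal A: 6×2 + 7×5 + 7×5 + 5×3 + 6×4 + 12×3 + 6×1 = 163
Proposal B: 6×5 + 7×4 + 7×1 + 5×2 + 6×5 + 12×4 + 6×3 = 171
Proposal C: 6×1 + 7×1 + 7×2 + 5×5 + 6×1 + 12×1 + 6×4 = 94
Proposal D: 6×4 + 7×3 + 7×3 + 5×1 + 6×2 + 12×5 + 6×2 = 155
Proposal E: 6×3 + 7×2 + 7×4 + 5×4 + 6×3 + 12×2 + 6×5 = 152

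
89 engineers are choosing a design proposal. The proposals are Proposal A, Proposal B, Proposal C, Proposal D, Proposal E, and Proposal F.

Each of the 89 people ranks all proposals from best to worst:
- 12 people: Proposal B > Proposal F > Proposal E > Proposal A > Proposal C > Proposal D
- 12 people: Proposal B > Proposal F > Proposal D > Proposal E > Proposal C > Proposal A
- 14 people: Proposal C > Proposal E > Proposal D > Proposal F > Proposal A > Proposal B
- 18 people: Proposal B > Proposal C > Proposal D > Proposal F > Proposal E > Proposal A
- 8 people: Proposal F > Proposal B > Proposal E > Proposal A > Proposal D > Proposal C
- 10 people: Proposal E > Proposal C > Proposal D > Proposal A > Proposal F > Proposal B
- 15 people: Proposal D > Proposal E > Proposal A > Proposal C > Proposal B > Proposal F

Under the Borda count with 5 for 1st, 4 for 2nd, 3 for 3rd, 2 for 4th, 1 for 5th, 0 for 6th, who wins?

Proposal E

Proposal A: 12×2 + 12×0 + 14×1 + 18×0 + 8×2 + 10×2 + 15×3 = 119
Proposal B: 12×5 + 12×5 + 14×0 + 18×5 + 8×4 + 10×0 + 15×1 = 257
Proposal C: 12×1 + 12×1 + 14×5 + 18×4 + 8×0 + 10×4 + 15×2 = 236
Proposal D: 12×0 + 12×3 + 14×3 + 18×3 + 8×1 + 10×3 + 15×5 = 245
Proposal E: 12×3 + 12×2 + 14×4 + 18×1 + 8×3 + 10×5 + 15×4 = 268
Proposal F: 12×4 + 12×4 + 14×2 + 18×2 + 8×5 + 10×1 + 15×0 = 210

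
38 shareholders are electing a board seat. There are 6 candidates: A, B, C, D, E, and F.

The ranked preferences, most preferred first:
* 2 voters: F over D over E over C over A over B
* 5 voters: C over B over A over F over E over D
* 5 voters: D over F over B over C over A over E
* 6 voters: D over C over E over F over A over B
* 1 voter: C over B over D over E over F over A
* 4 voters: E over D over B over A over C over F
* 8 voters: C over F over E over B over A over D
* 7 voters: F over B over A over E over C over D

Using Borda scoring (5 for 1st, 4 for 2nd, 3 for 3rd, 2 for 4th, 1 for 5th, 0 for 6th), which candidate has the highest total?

A: 2×1 + 5×3 + 5×1 + 6×1 + 1×0 + 4×2 + 8×1 + 7×3 = 65
B: 2×0 + 5×4 + 5×3 + 6×0 + 1×4 + 4×3 + 8×2 + 7×4 = 95
C: 2×2 + 5×5 + 5×2 + 6×4 + 1×5 + 4×1 + 8×5 + 7×1 = 119
D: 2×4 + 5×0 + 5×5 + 6×5 + 1×3 + 4×4 + 8×0 + 7×0 = 82
E: 2×3 + 5×1 + 5×0 + 6×3 + 1×2 + 4×5 + 8×3 + 7×2 = 89
F: 2×5 + 5×2 + 5×4 + 6×2 + 1×1 + 4×0 + 8×4 + 7×5 = 120

F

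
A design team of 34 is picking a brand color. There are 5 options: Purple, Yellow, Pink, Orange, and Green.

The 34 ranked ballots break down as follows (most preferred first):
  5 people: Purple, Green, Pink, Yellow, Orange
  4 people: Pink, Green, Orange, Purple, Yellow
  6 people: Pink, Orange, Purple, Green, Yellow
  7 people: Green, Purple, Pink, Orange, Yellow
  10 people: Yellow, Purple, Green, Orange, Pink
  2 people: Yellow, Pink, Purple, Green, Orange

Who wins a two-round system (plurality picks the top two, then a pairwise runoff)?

Pink

Round 1 first-place votes: Purple 5, Yellow 12, Pink 10, Orange 0, Green 7. Yellow and Pink advance.
Runoff: Yellow is ranked above Pink on 12 ballots, Pink above Yellow on 22.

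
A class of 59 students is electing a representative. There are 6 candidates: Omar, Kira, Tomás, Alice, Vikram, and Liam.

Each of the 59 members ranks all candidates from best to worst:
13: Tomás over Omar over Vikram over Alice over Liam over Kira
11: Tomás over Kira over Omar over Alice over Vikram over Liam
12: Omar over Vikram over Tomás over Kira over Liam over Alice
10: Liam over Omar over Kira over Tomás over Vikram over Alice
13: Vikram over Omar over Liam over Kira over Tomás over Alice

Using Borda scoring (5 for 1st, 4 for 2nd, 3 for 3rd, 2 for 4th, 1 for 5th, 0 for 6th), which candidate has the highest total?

Omar

Omar: 13×4 + 11×3 + 12×5 + 10×4 + 13×4 = 237
Kira: 13×0 + 11×4 + 12×2 + 10×3 + 13×2 = 124
Tomás: 13×5 + 11×5 + 12×3 + 10×2 + 13×1 = 189
Alice: 13×2 + 11×2 + 12×0 + 10×0 + 13×0 = 48
Vikram: 13×3 + 11×1 + 12×4 + 10×1 + 13×5 = 173
Liam: 13×1 + 11×0 + 12×1 + 10×5 + 13×3 = 114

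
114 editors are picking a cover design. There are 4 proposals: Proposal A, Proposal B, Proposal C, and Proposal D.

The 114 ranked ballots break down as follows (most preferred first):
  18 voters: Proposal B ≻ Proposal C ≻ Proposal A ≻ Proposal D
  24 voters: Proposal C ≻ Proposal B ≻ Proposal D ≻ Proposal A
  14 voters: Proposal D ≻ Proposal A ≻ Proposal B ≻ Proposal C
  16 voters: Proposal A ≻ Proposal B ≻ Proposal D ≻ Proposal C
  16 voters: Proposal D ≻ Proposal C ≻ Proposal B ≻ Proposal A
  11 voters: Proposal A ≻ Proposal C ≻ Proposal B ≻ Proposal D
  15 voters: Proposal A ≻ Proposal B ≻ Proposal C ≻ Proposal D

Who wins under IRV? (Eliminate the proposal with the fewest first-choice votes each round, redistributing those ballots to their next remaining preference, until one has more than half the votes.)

Round 1: Proposal A 42, Proposal B 18, Proposal C 24, Proposal D 30. Proposal B eliminated.
Round 2: Proposal A 42, Proposal C 42, Proposal D 30. Proposal D eliminated.
Round 3: Proposal A 56, Proposal C 58. Proposal C has a majority (≥58).

Proposal C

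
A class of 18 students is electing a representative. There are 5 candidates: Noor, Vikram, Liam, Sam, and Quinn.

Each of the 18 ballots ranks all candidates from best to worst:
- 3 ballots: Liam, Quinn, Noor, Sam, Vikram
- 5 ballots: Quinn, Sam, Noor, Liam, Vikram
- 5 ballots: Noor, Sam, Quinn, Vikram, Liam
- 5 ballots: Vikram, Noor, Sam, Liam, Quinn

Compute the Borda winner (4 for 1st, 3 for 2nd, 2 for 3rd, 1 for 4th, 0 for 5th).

Noor: 3×2 + 5×2 + 5×4 + 5×3 = 51
Vikram: 3×0 + 5×0 + 5×1 + 5×4 = 25
Liam: 3×4 + 5×1 + 5×0 + 5×1 = 22
Sam: 3×1 + 5×3 + 5×3 + 5×2 = 43
Quinn: 3×3 + 5×4 + 5×2 + 5×0 = 39

Noor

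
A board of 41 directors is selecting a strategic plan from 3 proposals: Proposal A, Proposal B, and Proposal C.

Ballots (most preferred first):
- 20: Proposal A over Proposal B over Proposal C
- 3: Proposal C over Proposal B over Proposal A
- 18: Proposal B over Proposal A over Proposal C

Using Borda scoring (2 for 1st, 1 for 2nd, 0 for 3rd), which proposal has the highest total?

Proposal A: 20×2 + 3×0 + 18×1 = 58
Proposal B: 20×1 + 3×1 + 18×2 = 59
Proposal C: 20×0 + 3×2 + 18×0 = 6

Proposal B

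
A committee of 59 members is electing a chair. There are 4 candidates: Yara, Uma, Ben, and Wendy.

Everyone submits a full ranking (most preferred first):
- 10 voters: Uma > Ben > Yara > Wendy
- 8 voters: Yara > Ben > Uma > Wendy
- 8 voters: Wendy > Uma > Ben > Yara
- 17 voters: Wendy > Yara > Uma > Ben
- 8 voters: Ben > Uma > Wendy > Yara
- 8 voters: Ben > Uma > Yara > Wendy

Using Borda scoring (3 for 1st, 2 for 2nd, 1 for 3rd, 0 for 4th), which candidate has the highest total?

Uma

Yara: 10×1 + 8×3 + 8×0 + 17×2 + 8×0 + 8×1 = 76
Uma: 10×3 + 8×1 + 8×2 + 17×1 + 8×2 + 8×2 = 103
Ben: 10×2 + 8×2 + 8×1 + 17×0 + 8×3 + 8×3 = 92
Wendy: 10×0 + 8×0 + 8×3 + 17×3 + 8×1 + 8×0 = 83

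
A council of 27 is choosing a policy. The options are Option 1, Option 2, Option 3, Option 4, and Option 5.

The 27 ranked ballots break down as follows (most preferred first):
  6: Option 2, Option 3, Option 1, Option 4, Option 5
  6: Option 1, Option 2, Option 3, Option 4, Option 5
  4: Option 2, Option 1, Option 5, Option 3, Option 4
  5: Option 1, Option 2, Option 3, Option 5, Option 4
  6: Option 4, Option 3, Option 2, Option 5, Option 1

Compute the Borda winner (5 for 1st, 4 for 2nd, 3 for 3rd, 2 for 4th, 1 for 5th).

Option 1: 6×3 + 6×5 + 4×4 + 5×5 + 6×1 = 95
Option 2: 6×5 + 6×4 + 4×5 + 5×4 + 6×3 = 112
Option 3: 6×4 + 6×3 + 4×2 + 5×3 + 6×4 = 89
Option 4: 6×2 + 6×2 + 4×1 + 5×1 + 6×5 = 63
Option 5: 6×1 + 6×1 + 4×3 + 5×2 + 6×2 = 46

Option 2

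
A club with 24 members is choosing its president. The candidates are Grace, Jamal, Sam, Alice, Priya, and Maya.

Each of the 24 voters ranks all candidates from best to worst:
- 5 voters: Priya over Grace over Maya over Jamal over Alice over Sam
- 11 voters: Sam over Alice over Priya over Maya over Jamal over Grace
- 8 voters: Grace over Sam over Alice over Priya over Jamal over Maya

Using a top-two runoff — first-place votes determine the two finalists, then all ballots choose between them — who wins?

Grace

Round 1 first-place votes: Grace 8, Jamal 0, Sam 11, Alice 0, Priya 5, Maya 0. Sam and Grace advance.
Runoff: Sam is ranked above Grace on 11 ballots, Grace above Sam on 13.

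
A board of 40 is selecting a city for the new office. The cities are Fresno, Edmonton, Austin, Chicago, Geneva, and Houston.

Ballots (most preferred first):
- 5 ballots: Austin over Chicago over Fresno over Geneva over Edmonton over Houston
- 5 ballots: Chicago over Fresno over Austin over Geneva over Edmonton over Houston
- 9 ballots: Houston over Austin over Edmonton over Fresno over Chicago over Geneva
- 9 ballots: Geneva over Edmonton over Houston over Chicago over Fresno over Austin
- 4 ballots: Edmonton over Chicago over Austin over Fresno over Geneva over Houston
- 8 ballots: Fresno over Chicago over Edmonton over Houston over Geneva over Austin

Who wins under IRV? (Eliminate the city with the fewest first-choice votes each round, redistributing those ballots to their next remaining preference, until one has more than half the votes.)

Chicago

Round 1: Fresno 8, Edmonton 4, Austin 5, Chicago 5, Geneva 9, Houston 9. Edmonton eliminated.
Round 2: Fresno 8, Austin 5, Chicago 9, Geneva 9, Houston 9. Austin eliminated.
Round 3: Fresno 8, Chicago 14, Geneva 9, Houston 9. Fresno eliminated.
Round 4: Chicago 22, Geneva 9, Houston 9. Chicago has a majority (≥21).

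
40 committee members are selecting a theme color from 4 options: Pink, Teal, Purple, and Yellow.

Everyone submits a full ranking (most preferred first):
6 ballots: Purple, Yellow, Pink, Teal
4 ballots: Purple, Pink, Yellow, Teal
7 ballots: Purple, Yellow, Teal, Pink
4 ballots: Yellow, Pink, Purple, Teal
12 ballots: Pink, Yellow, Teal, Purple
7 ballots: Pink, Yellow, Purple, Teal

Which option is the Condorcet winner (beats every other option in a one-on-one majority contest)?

Pink

Pink vs Teal: 33–7
Pink vs Purple: 23–17
Pink vs Yellow: 23–17
Pink beats every other option.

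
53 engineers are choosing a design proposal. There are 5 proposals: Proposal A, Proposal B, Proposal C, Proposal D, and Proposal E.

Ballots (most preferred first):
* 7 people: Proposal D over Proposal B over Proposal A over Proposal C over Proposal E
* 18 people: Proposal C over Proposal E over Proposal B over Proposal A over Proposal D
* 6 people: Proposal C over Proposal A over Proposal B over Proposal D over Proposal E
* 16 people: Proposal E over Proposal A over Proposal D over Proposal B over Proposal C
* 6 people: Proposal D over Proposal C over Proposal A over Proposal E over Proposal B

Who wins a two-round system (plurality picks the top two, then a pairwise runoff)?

Proposal C

Round 1 first-place votes: Proposal A 0, Proposal B 0, Proposal C 24, Proposal D 13, Proposal E 16. Proposal C and Proposal E advance.
Runoff: Proposal C is ranked above Proposal E on 37 ballots, Proposal E above Proposal C on 16.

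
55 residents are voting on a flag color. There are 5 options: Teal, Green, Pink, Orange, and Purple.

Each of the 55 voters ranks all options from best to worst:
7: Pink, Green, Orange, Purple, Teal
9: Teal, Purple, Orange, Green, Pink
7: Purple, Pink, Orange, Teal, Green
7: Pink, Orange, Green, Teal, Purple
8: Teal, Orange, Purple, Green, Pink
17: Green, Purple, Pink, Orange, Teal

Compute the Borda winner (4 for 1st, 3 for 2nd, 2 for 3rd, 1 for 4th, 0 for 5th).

Teal: 7×0 + 9×4 + 7×1 + 7×1 + 8×4 + 17×0 = 82
Green: 7×3 + 9×1 + 7×0 + 7×2 + 8×1 + 17×4 = 120
Pink: 7×4 + 9×0 + 7×3 + 7×4 + 8×0 + 17×2 = 111
Orange: 7×2 + 9×2 + 7×2 + 7×3 + 8×3 + 17×1 = 108
Purple: 7×1 + 9×3 + 7×4 + 7×0 + 8×2 + 17×3 = 129

Purple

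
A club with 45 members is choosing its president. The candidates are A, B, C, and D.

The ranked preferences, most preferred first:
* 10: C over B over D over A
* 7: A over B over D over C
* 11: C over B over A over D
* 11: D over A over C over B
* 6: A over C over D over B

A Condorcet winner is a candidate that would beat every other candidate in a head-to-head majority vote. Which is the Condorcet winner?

A vs B: 24–21
A vs C: 24–21
A vs D: 24–21
A beats every other candidate.

A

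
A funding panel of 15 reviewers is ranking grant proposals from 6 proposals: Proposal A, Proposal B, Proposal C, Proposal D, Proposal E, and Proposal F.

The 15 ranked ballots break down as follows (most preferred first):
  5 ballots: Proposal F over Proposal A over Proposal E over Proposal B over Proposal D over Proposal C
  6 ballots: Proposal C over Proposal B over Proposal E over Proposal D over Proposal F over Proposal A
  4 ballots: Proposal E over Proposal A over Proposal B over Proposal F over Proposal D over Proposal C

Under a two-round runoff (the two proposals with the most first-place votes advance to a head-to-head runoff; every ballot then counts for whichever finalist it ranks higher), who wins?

Proposal F

Round 1 first-place votes: Proposal A 0, Proposal B 0, Proposal C 6, Proposal D 0, Proposal E 4, Proposal F 5. Proposal C and Proposal F advance.
Runoff: Proposal C is ranked above Proposal F on 6 ballots, Proposal F above Proposal C on 9.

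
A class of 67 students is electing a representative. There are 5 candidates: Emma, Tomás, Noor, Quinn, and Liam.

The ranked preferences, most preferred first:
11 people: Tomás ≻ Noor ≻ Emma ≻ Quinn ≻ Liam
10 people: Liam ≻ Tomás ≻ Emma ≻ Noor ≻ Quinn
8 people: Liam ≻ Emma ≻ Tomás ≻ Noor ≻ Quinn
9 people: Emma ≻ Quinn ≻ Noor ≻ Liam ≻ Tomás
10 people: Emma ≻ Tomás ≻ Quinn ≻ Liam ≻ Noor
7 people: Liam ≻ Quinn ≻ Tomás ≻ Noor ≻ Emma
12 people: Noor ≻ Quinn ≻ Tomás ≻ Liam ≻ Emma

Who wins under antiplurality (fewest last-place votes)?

Tomás

Last-place votes: Emma 19, Tomás 9, Noor 10, Quinn 18, Liam 11.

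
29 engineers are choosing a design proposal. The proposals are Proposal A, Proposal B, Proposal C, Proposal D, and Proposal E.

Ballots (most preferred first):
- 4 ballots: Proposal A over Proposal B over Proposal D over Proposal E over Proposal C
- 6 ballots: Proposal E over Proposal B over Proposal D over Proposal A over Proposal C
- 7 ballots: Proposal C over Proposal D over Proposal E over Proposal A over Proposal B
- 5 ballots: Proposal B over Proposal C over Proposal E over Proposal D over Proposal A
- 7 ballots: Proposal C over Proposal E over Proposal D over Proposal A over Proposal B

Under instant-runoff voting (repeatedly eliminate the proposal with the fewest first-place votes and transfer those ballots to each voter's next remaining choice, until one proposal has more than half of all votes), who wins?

Round 1: Proposal A 4, Proposal B 5, Proposal C 14, Proposal D 0, Proposal E 6. Proposal D eliminated.
Round 2: Proposal A 4, Proposal B 5, Proposal C 14, Proposal E 6. Proposal A eliminated.
Round 3: Proposal B 9, Proposal C 14, Proposal E 6. Proposal E eliminated.
Round 4: Proposal B 15, Proposal C 14. Proposal B has a majority (≥15).

Proposal B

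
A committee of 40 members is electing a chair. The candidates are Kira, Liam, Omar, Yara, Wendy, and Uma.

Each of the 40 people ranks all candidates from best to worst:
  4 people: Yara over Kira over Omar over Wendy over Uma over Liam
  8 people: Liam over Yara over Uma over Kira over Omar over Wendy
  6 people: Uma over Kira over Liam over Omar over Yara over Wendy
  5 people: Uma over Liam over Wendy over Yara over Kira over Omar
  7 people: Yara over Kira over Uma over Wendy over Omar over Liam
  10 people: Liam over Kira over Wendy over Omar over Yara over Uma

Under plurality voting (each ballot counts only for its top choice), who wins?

Liam

First-place votes: Kira 0, Liam 18, Omar 0, Yara 11, Wendy 0, Uma 11.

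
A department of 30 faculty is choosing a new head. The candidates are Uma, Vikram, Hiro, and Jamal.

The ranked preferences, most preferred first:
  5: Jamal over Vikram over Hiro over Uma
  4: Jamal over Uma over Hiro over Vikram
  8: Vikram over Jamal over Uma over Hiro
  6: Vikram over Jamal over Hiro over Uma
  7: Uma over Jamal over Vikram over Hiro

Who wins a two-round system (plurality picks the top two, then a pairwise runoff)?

Jamal

Round 1 first-place votes: Uma 7, Vikram 14, Hiro 0, Jamal 9. Vikram and Jamal advance.
Runoff: Vikram is ranked above Jamal on 14 ballots, Jamal above Vikram on 16.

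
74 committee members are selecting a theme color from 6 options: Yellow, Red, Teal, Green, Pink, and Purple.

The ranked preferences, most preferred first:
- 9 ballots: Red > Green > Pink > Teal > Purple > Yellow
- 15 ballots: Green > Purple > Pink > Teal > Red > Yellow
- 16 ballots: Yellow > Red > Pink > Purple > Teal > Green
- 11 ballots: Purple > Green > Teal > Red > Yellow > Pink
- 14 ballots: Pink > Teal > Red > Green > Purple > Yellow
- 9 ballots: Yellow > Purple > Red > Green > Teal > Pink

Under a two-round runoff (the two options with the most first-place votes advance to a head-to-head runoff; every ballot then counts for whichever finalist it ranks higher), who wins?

Green

Round 1 first-place votes: Yellow 25, Red 9, Teal 0, Green 15, Pink 14, Purple 11. Yellow and Green advance.
Runoff: Yellow is ranked above Green on 25 ballots, Green above Yellow on 49.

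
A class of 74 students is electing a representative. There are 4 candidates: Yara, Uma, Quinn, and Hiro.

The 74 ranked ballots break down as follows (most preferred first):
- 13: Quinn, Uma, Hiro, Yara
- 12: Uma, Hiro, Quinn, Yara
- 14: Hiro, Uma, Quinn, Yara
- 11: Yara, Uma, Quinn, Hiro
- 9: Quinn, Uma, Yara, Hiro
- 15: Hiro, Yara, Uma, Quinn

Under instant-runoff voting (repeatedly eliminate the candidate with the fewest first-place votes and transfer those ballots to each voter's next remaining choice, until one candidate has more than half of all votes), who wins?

Uma

Round 1: Yara 11, Uma 12, Quinn 22, Hiro 29. Yara eliminated.
Round 2: Uma 23, Quinn 22, Hiro 29. Quinn eliminated.
Round 3: Uma 45, Hiro 29. Uma has a majority (≥38).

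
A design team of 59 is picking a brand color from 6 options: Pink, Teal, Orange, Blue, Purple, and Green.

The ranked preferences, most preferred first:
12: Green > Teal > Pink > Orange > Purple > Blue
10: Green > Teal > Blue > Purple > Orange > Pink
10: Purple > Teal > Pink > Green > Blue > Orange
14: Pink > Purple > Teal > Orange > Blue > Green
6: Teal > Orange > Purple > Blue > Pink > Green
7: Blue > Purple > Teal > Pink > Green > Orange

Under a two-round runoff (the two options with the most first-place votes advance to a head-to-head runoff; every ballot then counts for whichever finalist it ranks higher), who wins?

Round 1 first-place votes: Pink 14, Teal 6, Orange 0, Blue 7, Purple 10, Green 22. Green and Pink advance.
Runoff: Green is ranked above Pink on 22 ballots, Pink above Green on 37.

Pink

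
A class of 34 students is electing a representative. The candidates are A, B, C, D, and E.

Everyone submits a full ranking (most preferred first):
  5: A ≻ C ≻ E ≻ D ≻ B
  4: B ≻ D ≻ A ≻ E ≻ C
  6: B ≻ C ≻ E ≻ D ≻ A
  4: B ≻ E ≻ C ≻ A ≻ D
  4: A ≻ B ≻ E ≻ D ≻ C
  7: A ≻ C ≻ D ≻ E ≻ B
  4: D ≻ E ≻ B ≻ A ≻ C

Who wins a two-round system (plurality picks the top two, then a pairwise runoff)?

Round 1 first-place votes: A 16, B 14, C 0, D 4, E 0. A and B advance.
Runoff: A is ranked above B on 16 ballots, B above A on 18.

B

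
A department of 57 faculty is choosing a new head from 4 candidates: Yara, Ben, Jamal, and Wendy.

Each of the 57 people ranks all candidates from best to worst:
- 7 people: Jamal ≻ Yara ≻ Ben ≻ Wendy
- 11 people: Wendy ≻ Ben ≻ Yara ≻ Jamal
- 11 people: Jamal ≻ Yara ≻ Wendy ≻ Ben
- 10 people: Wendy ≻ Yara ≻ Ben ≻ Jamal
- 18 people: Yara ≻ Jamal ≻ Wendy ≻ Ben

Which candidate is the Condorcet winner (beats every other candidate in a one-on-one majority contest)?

Yara vs Ben: 46–11
Yara vs Jamal: 39–18
Yara vs Wendy: 36–21
Yara beats every other candidate.

Yara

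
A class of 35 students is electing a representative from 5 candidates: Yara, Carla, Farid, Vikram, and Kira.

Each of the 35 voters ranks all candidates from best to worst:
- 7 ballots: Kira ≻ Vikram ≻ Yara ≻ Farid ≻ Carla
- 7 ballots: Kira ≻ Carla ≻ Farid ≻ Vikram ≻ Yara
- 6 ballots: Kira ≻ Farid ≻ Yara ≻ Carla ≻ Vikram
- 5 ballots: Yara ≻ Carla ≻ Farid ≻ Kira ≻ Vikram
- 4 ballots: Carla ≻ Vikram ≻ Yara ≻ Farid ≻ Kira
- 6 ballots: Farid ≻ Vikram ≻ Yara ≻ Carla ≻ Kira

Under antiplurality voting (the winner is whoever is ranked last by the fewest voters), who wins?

Last-place votes: Yara 7, Carla 7, Farid 0, Vikram 11, Kira 10.

Farid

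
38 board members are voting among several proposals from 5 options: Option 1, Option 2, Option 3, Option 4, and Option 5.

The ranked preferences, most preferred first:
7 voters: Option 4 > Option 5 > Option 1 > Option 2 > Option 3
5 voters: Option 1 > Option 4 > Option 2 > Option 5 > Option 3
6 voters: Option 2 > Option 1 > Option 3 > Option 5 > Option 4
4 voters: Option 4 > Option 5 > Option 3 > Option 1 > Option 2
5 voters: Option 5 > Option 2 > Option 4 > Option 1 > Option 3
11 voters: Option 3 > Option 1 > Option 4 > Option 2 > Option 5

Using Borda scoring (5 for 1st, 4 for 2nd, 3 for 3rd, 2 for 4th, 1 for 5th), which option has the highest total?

Option 1

Option 1: 7×3 + 5×5 + 6×4 + 4×2 + 5×2 + 11×4 = 132
Option 2: 7×2 + 5×3 + 6×5 + 4×1 + 5×4 + 11×2 = 105
Option 3: 7×1 + 5×1 + 6×3 + 4×3 + 5×1 + 11×5 = 102
Option 4: 7×5 + 5×4 + 6×1 + 4×5 + 5×3 + 11×3 = 129
Option 5: 7×4 + 5×2 + 6×2 + 4×4 + 5×5 + 11×1 = 102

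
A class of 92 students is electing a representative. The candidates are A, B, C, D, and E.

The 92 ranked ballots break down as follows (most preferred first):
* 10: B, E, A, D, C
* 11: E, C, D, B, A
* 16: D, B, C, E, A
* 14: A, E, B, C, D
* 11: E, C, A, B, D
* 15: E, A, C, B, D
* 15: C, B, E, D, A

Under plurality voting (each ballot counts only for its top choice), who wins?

First-place votes: A 14, B 10, C 15, D 16, E 37.

E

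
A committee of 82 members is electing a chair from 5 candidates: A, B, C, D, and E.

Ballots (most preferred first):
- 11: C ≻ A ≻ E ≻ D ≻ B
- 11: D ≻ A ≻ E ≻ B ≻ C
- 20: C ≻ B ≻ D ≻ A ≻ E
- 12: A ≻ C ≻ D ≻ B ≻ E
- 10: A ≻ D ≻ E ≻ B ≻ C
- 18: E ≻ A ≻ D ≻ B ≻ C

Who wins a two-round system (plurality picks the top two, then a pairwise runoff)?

Round 1 first-place votes: A 22, B 0, C 31, D 11, E 18. C and A advance.
Runoff: C is ranked above A on 31 ballots, A above C on 51.

A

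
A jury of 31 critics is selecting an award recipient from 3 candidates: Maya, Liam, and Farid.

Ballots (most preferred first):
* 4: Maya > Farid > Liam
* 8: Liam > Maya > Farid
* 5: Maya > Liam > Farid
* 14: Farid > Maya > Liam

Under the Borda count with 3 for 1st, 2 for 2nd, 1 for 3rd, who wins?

Maya: 4×3 + 8×2 + 5×3 + 14×2 = 71
Liam: 4×1 + 8×3 + 5×2 + 14×1 = 52
Farid: 4×2 + 8×1 + 5×1 + 14×3 = 63

Maya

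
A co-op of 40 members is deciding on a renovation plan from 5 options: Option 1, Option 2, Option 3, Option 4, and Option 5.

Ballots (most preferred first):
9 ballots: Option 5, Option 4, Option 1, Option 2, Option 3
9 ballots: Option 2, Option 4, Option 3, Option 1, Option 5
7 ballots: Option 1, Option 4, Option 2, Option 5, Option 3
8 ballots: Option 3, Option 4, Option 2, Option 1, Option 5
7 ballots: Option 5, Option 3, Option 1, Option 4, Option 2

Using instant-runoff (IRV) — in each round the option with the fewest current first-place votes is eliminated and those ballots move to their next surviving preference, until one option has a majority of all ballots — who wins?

Option 2

Round 1: Option 1 7, Option 2 9, Option 3 8, Option 4 0, Option 5 16. Option 4 eliminated.
Round 2: Option 1 7, Option 2 9, Option 3 8, Option 5 16. Option 1 eliminated.
Round 3: Option 2 16, Option 3 8, Option 5 16. Option 3 eliminated.
Round 4: Option 2 24, Option 5 16. Option 2 has a majority (≥21).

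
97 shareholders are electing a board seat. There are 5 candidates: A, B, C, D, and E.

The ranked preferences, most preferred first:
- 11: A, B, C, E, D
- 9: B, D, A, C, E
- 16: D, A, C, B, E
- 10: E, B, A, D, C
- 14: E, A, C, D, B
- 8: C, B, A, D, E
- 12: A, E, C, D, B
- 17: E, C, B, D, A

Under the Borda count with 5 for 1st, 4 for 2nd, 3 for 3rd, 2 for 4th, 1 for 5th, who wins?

A: 11×5 + 9×3 + 16×4 + 10×3 + 14×4 + 8×3 + 12×5 + 17×1 = 333
B: 11×4 + 9×5 + 16×2 + 10×4 + 14×1 + 8×4 + 12×1 + 17×3 = 270
C: 11×3 + 9×2 + 16×3 + 10×1 + 14×3 + 8×5 + 12×3 + 17×4 = 295
D: 11×1 + 9×4 + 16×5 + 10×2 + 14×2 + 8×2 + 12×2 + 17×2 = 249
E: 11×2 + 9×1 + 16×1 + 10×5 + 14×5 + 8×1 + 12×4 + 17×5 = 308

A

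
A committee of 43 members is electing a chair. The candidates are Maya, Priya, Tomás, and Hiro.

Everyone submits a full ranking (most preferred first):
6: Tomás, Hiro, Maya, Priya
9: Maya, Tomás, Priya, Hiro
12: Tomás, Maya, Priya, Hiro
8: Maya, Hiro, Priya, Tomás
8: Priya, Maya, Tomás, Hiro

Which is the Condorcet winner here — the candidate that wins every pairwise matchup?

Maya vs Priya: 35–8
Maya vs Tomás: 25–18
Maya vs Hiro: 37–6
Maya beats every other candidate.

Maya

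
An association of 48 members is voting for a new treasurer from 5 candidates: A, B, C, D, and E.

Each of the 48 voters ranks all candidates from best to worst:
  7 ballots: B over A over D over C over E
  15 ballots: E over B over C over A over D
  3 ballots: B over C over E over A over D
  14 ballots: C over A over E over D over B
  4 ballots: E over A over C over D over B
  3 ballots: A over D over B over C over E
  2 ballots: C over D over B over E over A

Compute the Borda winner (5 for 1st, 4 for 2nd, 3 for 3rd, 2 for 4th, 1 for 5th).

A: 7×4 + 15×2 + 3×2 + 14×4 + 4×4 + 3×5 + 2×1 = 153
B: 7×5 + 15×4 + 3×5 + 14×1 + 4×1 + 3×3 + 2×3 = 143
C: 7×2 + 15×3 + 3×4 + 14×5 + 4×3 + 3×2 + 2×5 = 169
D: 7×3 + 15×1 + 3×1 + 14×2 + 4×2 + 3×4 + 2×4 = 95
E: 7×1 + 15×5 + 3×3 + 14×3 + 4×5 + 3×1 + 2×2 = 160

C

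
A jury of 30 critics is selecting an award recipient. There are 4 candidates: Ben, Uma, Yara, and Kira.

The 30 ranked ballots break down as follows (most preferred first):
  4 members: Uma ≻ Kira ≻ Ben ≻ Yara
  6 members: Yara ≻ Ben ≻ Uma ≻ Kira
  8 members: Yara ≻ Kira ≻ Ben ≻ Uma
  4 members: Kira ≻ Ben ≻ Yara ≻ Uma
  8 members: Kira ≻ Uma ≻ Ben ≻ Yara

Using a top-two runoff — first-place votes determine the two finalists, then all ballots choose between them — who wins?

Round 1 first-place votes: Ben 0, Uma 4, Yara 14, Kira 12. Yara and Kira advance.
Runoff: Yara is ranked above Kira on 14 ballots, Kira above Yara on 16.

Kira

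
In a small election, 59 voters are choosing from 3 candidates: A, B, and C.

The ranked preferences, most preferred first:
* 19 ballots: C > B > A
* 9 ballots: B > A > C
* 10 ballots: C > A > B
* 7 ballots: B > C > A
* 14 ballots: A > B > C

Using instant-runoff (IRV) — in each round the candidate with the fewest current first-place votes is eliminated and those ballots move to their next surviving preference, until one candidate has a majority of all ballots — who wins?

B

Round 1: A 14, B 16, C 29. A eliminated.
Round 2: B 30, C 29. B has a majority (≥30).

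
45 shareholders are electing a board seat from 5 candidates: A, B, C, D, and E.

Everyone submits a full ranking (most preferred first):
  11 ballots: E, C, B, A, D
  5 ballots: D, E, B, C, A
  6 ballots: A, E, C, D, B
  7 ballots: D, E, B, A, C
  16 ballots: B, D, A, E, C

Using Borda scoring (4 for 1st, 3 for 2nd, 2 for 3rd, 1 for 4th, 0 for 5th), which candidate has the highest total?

A: 11×1 + 5×0 + 6×4 + 7×1 + 16×2 = 74
B: 11×2 + 5×2 + 6×0 + 7×2 + 16×4 = 110
C: 11×3 + 5×1 + 6×2 + 7×0 + 16×0 = 50
D: 11×0 + 5×4 + 6×1 + 7×4 + 16×3 = 102
E: 11×4 + 5×3 + 6×3 + 7×3 + 16×1 = 114

E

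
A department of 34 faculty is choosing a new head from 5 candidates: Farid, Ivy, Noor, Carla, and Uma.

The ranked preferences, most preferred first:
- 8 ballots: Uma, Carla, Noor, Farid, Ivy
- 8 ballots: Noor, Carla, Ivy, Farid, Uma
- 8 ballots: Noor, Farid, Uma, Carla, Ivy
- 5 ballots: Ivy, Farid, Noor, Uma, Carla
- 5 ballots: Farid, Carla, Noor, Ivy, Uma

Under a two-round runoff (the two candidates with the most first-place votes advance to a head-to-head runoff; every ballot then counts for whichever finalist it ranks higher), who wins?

Round 1 first-place votes: Farid 5, Ivy 5, Noor 16, Carla 0, Uma 8. Noor and Uma advance.
Runoff: Noor is ranked above Uma on 26 ballots, Uma above Noor on 8.

Noor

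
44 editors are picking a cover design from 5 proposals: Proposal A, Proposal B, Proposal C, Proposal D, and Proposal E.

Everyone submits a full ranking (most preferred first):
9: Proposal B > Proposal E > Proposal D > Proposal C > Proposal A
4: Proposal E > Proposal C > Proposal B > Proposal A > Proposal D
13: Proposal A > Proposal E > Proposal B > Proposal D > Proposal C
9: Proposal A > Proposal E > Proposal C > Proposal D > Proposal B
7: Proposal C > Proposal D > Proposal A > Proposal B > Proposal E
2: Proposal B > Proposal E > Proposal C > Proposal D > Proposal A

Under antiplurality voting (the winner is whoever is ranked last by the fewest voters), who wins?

Proposal D

Last-place votes: Proposal A 11, Proposal B 9, Proposal C 13, Proposal D 4, Proposal E 7.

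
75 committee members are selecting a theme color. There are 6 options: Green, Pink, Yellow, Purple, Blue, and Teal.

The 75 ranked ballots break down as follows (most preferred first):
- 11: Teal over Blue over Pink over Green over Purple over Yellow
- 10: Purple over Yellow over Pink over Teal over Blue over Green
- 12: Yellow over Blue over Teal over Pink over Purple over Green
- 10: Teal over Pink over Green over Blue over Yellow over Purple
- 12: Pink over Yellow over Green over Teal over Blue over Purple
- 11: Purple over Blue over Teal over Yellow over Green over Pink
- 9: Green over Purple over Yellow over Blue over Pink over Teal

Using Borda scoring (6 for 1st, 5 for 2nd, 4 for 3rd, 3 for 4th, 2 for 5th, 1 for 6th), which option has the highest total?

Green: 11×3 + 10×1 + 12×1 + 10×4 + 12×4 + 11×2 + 9×6 = 219
Pink: 11×4 + 10×4 + 12×3 + 10×5 + 12×6 + 11×1 + 9×2 = 271
Yellow: 11×1 + 10×5 + 12×6 + 10×2 + 12×5 + 11×3 + 9×4 = 282
Purple: 11×2 + 10×6 + 12×2 + 10×1 + 12×1 + 11×6 + 9×5 = 239
Blue: 11×5 + 10×2 + 12×5 + 10×3 + 12×2 + 11×5 + 9×3 = 271
Teal: 11×6 + 10×3 + 12×4 + 10×6 + 12×3 + 11×4 + 9×1 = 293

Teal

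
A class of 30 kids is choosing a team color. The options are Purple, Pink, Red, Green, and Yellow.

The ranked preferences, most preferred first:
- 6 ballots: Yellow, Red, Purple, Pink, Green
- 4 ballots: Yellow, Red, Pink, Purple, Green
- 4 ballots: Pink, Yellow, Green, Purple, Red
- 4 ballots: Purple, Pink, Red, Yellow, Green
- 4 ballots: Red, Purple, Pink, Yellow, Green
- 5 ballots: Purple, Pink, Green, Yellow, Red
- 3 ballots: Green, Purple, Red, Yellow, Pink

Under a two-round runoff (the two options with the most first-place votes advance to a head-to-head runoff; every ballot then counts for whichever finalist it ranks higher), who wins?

Round 1 first-place votes: Purple 9, Pink 4, Red 4, Green 3, Yellow 10. Yellow and Purple advance.
Runoff: Yellow is ranked above Purple on 14 ballots, Purple above Yellow on 16.

Purple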